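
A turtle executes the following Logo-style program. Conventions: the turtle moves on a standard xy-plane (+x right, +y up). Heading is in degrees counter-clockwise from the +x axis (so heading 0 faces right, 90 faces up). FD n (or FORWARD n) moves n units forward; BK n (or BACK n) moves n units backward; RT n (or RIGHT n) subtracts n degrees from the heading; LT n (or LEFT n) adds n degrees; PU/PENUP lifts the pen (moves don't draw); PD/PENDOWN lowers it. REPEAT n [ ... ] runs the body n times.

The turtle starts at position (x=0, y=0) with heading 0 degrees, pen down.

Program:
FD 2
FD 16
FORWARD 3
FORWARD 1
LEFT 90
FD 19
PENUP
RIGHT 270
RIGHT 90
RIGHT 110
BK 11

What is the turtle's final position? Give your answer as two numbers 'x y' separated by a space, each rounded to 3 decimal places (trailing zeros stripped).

Executing turtle program step by step:
Start: pos=(0,0), heading=0, pen down
FD 2: (0,0) -> (2,0) [heading=0, draw]
FD 16: (2,0) -> (18,0) [heading=0, draw]
FD 3: (18,0) -> (21,0) [heading=0, draw]
FD 1: (21,0) -> (22,0) [heading=0, draw]
LT 90: heading 0 -> 90
FD 19: (22,0) -> (22,19) [heading=90, draw]
PU: pen up
RT 270: heading 90 -> 180
RT 90: heading 180 -> 90
RT 110: heading 90 -> 340
BK 11: (22,19) -> (11.663,22.762) [heading=340, move]
Final: pos=(11.663,22.762), heading=340, 5 segment(s) drawn

Answer: 11.663 22.762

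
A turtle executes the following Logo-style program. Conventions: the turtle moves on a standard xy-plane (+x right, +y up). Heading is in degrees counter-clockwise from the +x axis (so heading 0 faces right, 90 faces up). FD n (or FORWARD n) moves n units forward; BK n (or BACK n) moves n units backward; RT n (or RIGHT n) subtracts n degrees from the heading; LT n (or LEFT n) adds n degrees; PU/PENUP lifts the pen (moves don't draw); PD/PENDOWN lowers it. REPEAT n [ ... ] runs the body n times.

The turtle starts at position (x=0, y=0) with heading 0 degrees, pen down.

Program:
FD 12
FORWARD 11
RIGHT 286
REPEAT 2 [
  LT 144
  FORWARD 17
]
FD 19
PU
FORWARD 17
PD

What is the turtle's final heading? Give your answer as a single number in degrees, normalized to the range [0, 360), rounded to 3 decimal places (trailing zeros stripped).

Executing turtle program step by step:
Start: pos=(0,0), heading=0, pen down
FD 12: (0,0) -> (12,0) [heading=0, draw]
FD 11: (12,0) -> (23,0) [heading=0, draw]
RT 286: heading 0 -> 74
REPEAT 2 [
  -- iteration 1/2 --
  LT 144: heading 74 -> 218
  FD 17: (23,0) -> (9.604,-10.466) [heading=218, draw]
  -- iteration 2/2 --
  LT 144: heading 218 -> 2
  FD 17: (9.604,-10.466) -> (26.593,-9.873) [heading=2, draw]
]
FD 19: (26.593,-9.873) -> (45.582,-9.21) [heading=2, draw]
PU: pen up
FD 17: (45.582,-9.21) -> (62.572,-8.617) [heading=2, move]
PD: pen down
Final: pos=(62.572,-8.617), heading=2, 5 segment(s) drawn

Answer: 2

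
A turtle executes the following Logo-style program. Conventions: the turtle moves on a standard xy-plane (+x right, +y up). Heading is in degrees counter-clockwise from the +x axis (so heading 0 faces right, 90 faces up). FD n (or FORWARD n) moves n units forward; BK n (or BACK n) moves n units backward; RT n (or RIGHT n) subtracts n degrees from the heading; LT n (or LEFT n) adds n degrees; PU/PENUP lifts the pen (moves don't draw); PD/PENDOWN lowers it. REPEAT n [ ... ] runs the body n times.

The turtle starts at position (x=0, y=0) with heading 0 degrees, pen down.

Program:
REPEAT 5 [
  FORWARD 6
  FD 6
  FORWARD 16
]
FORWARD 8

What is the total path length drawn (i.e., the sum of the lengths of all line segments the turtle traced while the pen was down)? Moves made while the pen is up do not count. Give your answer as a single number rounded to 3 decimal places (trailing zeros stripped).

Answer: 148

Derivation:
Executing turtle program step by step:
Start: pos=(0,0), heading=0, pen down
REPEAT 5 [
  -- iteration 1/5 --
  FD 6: (0,0) -> (6,0) [heading=0, draw]
  FD 6: (6,0) -> (12,0) [heading=0, draw]
  FD 16: (12,0) -> (28,0) [heading=0, draw]
  -- iteration 2/5 --
  FD 6: (28,0) -> (34,0) [heading=0, draw]
  FD 6: (34,0) -> (40,0) [heading=0, draw]
  FD 16: (40,0) -> (56,0) [heading=0, draw]
  -- iteration 3/5 --
  FD 6: (56,0) -> (62,0) [heading=0, draw]
  FD 6: (62,0) -> (68,0) [heading=0, draw]
  FD 16: (68,0) -> (84,0) [heading=0, draw]
  -- iteration 4/5 --
  FD 6: (84,0) -> (90,0) [heading=0, draw]
  FD 6: (90,0) -> (96,0) [heading=0, draw]
  FD 16: (96,0) -> (112,0) [heading=0, draw]
  -- iteration 5/5 --
  FD 6: (112,0) -> (118,0) [heading=0, draw]
  FD 6: (118,0) -> (124,0) [heading=0, draw]
  FD 16: (124,0) -> (140,0) [heading=0, draw]
]
FD 8: (140,0) -> (148,0) [heading=0, draw]
Final: pos=(148,0), heading=0, 16 segment(s) drawn

Segment lengths:
  seg 1: (0,0) -> (6,0), length = 6
  seg 2: (6,0) -> (12,0), length = 6
  seg 3: (12,0) -> (28,0), length = 16
  seg 4: (28,0) -> (34,0), length = 6
  seg 5: (34,0) -> (40,0), length = 6
  seg 6: (40,0) -> (56,0), length = 16
  seg 7: (56,0) -> (62,0), length = 6
  seg 8: (62,0) -> (68,0), length = 6
  seg 9: (68,0) -> (84,0), length = 16
  seg 10: (84,0) -> (90,0), length = 6
  seg 11: (90,0) -> (96,0), length = 6
  seg 12: (96,0) -> (112,0), length = 16
  seg 13: (112,0) -> (118,0), length = 6
  seg 14: (118,0) -> (124,0), length = 6
  seg 15: (124,0) -> (140,0), length = 16
  seg 16: (140,0) -> (148,0), length = 8
Total = 148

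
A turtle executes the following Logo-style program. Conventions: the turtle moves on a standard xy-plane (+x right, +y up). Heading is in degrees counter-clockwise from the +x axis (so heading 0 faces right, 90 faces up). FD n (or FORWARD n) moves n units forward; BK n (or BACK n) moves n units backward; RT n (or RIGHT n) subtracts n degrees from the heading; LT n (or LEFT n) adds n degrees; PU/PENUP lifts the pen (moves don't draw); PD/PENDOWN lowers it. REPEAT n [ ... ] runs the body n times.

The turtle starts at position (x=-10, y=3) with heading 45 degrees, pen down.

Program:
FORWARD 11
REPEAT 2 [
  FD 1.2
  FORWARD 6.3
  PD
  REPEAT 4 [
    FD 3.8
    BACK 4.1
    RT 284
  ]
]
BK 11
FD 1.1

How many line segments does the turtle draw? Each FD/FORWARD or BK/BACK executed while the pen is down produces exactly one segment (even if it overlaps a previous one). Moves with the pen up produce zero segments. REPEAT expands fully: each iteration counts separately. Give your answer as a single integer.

Executing turtle program step by step:
Start: pos=(-10,3), heading=45, pen down
FD 11: (-10,3) -> (-2.222,10.778) [heading=45, draw]
REPEAT 2 [
  -- iteration 1/2 --
  FD 1.2: (-2.222,10.778) -> (-1.373,11.627) [heading=45, draw]
  FD 6.3: (-1.373,11.627) -> (3.081,16.081) [heading=45, draw]
  PD: pen down
  REPEAT 4 [
    -- iteration 1/4 --
    FD 3.8: (3.081,16.081) -> (5.768,18.768) [heading=45, draw]
    BK 4.1: (5.768,18.768) -> (2.869,15.869) [heading=45, draw]
    RT 284: heading 45 -> 121
    -- iteration 2/4 --
    FD 3.8: (2.869,15.869) -> (0.912,19.127) [heading=121, draw]
    BK 4.1: (0.912,19.127) -> (3.024,15.612) [heading=121, draw]
    RT 284: heading 121 -> 197
    -- iteration 3/4 --
    FD 3.8: (3.024,15.612) -> (-0.61,14.501) [heading=197, draw]
    BK 4.1: (-0.61,14.501) -> (3.311,15.7) [heading=197, draw]
    RT 284: heading 197 -> 273
    -- iteration 4/4 --
    FD 3.8: (3.311,15.7) -> (3.51,11.905) [heading=273, draw]
    BK 4.1: (3.51,11.905) -> (3.295,15.999) [heading=273, draw]
    RT 284: heading 273 -> 349
  ]
  -- iteration 2/2 --
  FD 1.2: (3.295,15.999) -> (4.473,15.771) [heading=349, draw]
  FD 6.3: (4.473,15.771) -> (10.657,14.568) [heading=349, draw]
  PD: pen down
  REPEAT 4 [
    -- iteration 1/4 --
    FD 3.8: (10.657,14.568) -> (14.387,13.843) [heading=349, draw]
    BK 4.1: (14.387,13.843) -> (10.363,14.626) [heading=349, draw]
    RT 284: heading 349 -> 65
    -- iteration 2/4 --
    FD 3.8: (10.363,14.626) -> (11.969,18.07) [heading=65, draw]
    BK 4.1: (11.969,18.07) -> (10.236,14.354) [heading=65, draw]
    RT 284: heading 65 -> 141
    -- iteration 3/4 --
    FD 3.8: (10.236,14.354) -> (7.283,16.745) [heading=141, draw]
    BK 4.1: (7.283,16.745) -> (10.469,14.165) [heading=141, draw]
    RT 284: heading 141 -> 217
    -- iteration 4/4 --
    FD 3.8: (10.469,14.165) -> (7.434,11.878) [heading=217, draw]
    BK 4.1: (7.434,11.878) -> (10.709,14.346) [heading=217, draw]
    RT 284: heading 217 -> 293
  ]
]
BK 11: (10.709,14.346) -> (6.411,24.471) [heading=293, draw]
FD 1.1: (6.411,24.471) -> (6.84,23.459) [heading=293, draw]
Final: pos=(6.84,23.459), heading=293, 23 segment(s) drawn
Segments drawn: 23

Answer: 23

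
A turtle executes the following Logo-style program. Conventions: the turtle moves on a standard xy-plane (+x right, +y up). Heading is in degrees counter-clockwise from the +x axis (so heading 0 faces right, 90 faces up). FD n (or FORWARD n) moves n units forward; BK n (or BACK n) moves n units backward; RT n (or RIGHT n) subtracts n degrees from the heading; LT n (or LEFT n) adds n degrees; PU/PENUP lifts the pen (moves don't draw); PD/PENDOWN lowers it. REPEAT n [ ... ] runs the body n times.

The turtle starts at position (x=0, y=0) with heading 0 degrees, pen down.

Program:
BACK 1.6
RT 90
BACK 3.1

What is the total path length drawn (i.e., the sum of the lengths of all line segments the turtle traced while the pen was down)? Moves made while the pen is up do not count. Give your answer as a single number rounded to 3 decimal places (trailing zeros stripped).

Answer: 4.7

Derivation:
Executing turtle program step by step:
Start: pos=(0,0), heading=0, pen down
BK 1.6: (0,0) -> (-1.6,0) [heading=0, draw]
RT 90: heading 0 -> 270
BK 3.1: (-1.6,0) -> (-1.6,3.1) [heading=270, draw]
Final: pos=(-1.6,3.1), heading=270, 2 segment(s) drawn

Segment lengths:
  seg 1: (0,0) -> (-1.6,0), length = 1.6
  seg 2: (-1.6,0) -> (-1.6,3.1), length = 3.1
Total = 4.7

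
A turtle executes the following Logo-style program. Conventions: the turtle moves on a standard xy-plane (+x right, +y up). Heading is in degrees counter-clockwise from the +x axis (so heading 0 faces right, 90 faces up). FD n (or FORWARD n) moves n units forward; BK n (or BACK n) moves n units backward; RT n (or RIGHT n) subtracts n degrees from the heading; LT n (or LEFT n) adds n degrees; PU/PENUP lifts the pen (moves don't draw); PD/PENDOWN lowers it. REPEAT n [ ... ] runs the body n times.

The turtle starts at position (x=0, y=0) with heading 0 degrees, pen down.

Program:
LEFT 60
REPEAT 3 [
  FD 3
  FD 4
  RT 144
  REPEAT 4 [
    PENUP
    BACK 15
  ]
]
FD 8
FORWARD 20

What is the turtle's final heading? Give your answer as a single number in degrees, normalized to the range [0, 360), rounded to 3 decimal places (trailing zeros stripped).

Executing turtle program step by step:
Start: pos=(0,0), heading=0, pen down
LT 60: heading 0 -> 60
REPEAT 3 [
  -- iteration 1/3 --
  FD 3: (0,0) -> (1.5,2.598) [heading=60, draw]
  FD 4: (1.5,2.598) -> (3.5,6.062) [heading=60, draw]
  RT 144: heading 60 -> 276
  REPEAT 4 [
    -- iteration 1/4 --
    PU: pen up
    BK 15: (3.5,6.062) -> (1.932,20.98) [heading=276, move]
    -- iteration 2/4 --
    PU: pen up
    BK 15: (1.932,20.98) -> (0.364,35.898) [heading=276, move]
    -- iteration 3/4 --
    PU: pen up
    BK 15: (0.364,35.898) -> (-1.204,50.816) [heading=276, move]
    -- iteration 4/4 --
    PU: pen up
    BK 15: (-1.204,50.816) -> (-2.772,65.733) [heading=276, move]
  ]
  -- iteration 2/3 --
  FD 3: (-2.772,65.733) -> (-2.458,62.75) [heading=276, move]
  FD 4: (-2.458,62.75) -> (-2.04,58.772) [heading=276, move]
  RT 144: heading 276 -> 132
  REPEAT 4 [
    -- iteration 1/4 --
    PU: pen up
    BK 15: (-2.04,58.772) -> (7.997,47.625) [heading=132, move]
    -- iteration 2/4 --
    PU: pen up
    BK 15: (7.997,47.625) -> (18.034,36.477) [heading=132, move]
    -- iteration 3/4 --
    PU: pen up
    BK 15: (18.034,36.477) -> (28.071,25.33) [heading=132, move]
    -- iteration 4/4 --
    PU: pen up
    BK 15: (28.071,25.33) -> (38.108,14.183) [heading=132, move]
  ]
  -- iteration 3/3 --
  FD 3: (38.108,14.183) -> (36.1,16.413) [heading=132, move]
  FD 4: (36.1,16.413) -> (33.424,19.385) [heading=132, move]
  RT 144: heading 132 -> 348
  REPEAT 4 [
    -- iteration 1/4 --
    PU: pen up
    BK 15: (33.424,19.385) -> (18.752,22.504) [heading=348, move]
    -- iteration 2/4 --
    PU: pen up
    BK 15: (18.752,22.504) -> (4.079,25.623) [heading=348, move]
    -- iteration 3/4 --
    PU: pen up
    BK 15: (4.079,25.623) -> (-10.593,28.741) [heading=348, move]
    -- iteration 4/4 --
    PU: pen up
    BK 15: (-10.593,28.741) -> (-25.265,31.86) [heading=348, move]
  ]
]
FD 8: (-25.265,31.86) -> (-17.44,30.197) [heading=348, move]
FD 20: (-17.44,30.197) -> (2.123,26.038) [heading=348, move]
Final: pos=(2.123,26.038), heading=348, 2 segment(s) drawn

Answer: 348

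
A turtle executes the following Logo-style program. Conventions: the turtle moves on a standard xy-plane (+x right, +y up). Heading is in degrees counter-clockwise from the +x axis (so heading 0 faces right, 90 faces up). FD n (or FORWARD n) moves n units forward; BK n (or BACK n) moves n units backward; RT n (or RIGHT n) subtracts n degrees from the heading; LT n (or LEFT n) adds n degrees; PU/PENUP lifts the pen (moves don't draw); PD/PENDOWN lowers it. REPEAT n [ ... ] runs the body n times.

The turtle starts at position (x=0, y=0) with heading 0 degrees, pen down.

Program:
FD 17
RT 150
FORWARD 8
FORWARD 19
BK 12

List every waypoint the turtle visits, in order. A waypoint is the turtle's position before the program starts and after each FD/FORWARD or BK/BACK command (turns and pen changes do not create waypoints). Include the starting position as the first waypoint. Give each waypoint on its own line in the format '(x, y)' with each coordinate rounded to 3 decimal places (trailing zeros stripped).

Answer: (0, 0)
(17, 0)
(10.072, -4)
(-6.383, -13.5)
(4.01, -7.5)

Derivation:
Executing turtle program step by step:
Start: pos=(0,0), heading=0, pen down
FD 17: (0,0) -> (17,0) [heading=0, draw]
RT 150: heading 0 -> 210
FD 8: (17,0) -> (10.072,-4) [heading=210, draw]
FD 19: (10.072,-4) -> (-6.383,-13.5) [heading=210, draw]
BK 12: (-6.383,-13.5) -> (4.01,-7.5) [heading=210, draw]
Final: pos=(4.01,-7.5), heading=210, 4 segment(s) drawn
Waypoints (5 total):
(0, 0)
(17, 0)
(10.072, -4)
(-6.383, -13.5)
(4.01, -7.5)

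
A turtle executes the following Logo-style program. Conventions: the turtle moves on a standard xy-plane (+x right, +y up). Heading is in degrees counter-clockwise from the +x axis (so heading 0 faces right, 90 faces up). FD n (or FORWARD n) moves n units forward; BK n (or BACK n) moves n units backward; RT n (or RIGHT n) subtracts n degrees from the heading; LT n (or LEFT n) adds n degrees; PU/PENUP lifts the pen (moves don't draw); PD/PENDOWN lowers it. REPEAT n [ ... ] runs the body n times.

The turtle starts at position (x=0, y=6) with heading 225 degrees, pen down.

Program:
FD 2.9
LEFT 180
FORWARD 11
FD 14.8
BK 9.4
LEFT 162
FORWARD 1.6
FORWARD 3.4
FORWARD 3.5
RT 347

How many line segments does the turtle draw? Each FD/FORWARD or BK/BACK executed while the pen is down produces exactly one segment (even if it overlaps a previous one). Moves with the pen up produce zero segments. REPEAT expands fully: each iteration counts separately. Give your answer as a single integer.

Executing turtle program step by step:
Start: pos=(0,6), heading=225, pen down
FD 2.9: (0,6) -> (-2.051,3.949) [heading=225, draw]
LT 180: heading 225 -> 45
FD 11: (-2.051,3.949) -> (5.728,11.728) [heading=45, draw]
FD 14.8: (5.728,11.728) -> (16.193,22.193) [heading=45, draw]
BK 9.4: (16.193,22.193) -> (9.546,15.546) [heading=45, draw]
LT 162: heading 45 -> 207
FD 1.6: (9.546,15.546) -> (8.12,14.82) [heading=207, draw]
FD 3.4: (8.12,14.82) -> (5.091,13.276) [heading=207, draw]
FD 3.5: (5.091,13.276) -> (1.972,11.687) [heading=207, draw]
RT 347: heading 207 -> 220
Final: pos=(1.972,11.687), heading=220, 7 segment(s) drawn
Segments drawn: 7

Answer: 7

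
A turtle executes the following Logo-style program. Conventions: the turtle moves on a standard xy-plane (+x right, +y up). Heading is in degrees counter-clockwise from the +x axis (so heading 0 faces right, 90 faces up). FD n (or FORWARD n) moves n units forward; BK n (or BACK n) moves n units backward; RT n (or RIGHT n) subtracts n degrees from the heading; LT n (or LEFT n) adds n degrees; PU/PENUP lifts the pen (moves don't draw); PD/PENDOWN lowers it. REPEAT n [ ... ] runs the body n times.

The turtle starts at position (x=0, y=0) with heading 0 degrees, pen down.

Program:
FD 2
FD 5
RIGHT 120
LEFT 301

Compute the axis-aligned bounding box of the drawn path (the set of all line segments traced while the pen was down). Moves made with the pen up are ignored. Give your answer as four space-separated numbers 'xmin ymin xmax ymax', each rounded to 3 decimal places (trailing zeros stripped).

Answer: 0 0 7 0

Derivation:
Executing turtle program step by step:
Start: pos=(0,0), heading=0, pen down
FD 2: (0,0) -> (2,0) [heading=0, draw]
FD 5: (2,0) -> (7,0) [heading=0, draw]
RT 120: heading 0 -> 240
LT 301: heading 240 -> 181
Final: pos=(7,0), heading=181, 2 segment(s) drawn

Segment endpoints: x in {0, 2, 7}, y in {0}
xmin=0, ymin=0, xmax=7, ymax=0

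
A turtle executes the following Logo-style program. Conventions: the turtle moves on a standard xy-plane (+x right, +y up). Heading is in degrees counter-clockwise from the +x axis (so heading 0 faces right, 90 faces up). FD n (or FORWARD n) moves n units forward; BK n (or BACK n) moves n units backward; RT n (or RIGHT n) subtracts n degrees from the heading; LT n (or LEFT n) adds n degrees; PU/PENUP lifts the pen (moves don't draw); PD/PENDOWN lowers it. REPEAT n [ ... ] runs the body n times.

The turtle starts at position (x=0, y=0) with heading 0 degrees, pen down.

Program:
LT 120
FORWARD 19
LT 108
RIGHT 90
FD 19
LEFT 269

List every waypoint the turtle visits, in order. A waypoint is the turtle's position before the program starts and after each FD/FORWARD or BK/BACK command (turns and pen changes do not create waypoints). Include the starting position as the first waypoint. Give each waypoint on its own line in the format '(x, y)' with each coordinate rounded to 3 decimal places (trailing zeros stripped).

Answer: (0, 0)
(-9.5, 16.454)
(-23.62, 29.168)

Derivation:
Executing turtle program step by step:
Start: pos=(0,0), heading=0, pen down
LT 120: heading 0 -> 120
FD 19: (0,0) -> (-9.5,16.454) [heading=120, draw]
LT 108: heading 120 -> 228
RT 90: heading 228 -> 138
FD 19: (-9.5,16.454) -> (-23.62,29.168) [heading=138, draw]
LT 269: heading 138 -> 47
Final: pos=(-23.62,29.168), heading=47, 2 segment(s) drawn
Waypoints (3 total):
(0, 0)
(-9.5, 16.454)
(-23.62, 29.168)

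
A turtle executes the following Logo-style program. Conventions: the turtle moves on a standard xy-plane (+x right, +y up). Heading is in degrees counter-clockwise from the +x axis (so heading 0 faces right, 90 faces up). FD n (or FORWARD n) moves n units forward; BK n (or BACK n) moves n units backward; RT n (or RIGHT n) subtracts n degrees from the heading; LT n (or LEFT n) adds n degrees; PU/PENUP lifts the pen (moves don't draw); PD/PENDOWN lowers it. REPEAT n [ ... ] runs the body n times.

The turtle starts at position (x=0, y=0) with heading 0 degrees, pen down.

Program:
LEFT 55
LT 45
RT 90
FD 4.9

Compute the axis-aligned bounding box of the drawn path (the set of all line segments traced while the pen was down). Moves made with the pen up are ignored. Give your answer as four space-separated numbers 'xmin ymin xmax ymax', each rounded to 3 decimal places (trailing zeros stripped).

Answer: 0 0 4.826 0.851

Derivation:
Executing turtle program step by step:
Start: pos=(0,0), heading=0, pen down
LT 55: heading 0 -> 55
LT 45: heading 55 -> 100
RT 90: heading 100 -> 10
FD 4.9: (0,0) -> (4.826,0.851) [heading=10, draw]
Final: pos=(4.826,0.851), heading=10, 1 segment(s) drawn

Segment endpoints: x in {0, 4.826}, y in {0, 0.851}
xmin=0, ymin=0, xmax=4.826, ymax=0.851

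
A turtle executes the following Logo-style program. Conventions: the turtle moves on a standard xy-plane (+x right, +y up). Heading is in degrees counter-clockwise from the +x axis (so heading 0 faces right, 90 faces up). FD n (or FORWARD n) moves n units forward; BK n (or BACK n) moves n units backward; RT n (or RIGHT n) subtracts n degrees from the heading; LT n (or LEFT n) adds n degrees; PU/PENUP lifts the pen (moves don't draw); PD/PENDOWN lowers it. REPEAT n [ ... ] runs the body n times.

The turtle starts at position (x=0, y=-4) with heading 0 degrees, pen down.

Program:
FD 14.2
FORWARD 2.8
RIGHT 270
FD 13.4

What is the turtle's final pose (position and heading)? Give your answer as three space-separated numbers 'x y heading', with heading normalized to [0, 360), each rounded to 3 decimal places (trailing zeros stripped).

Executing turtle program step by step:
Start: pos=(0,-4), heading=0, pen down
FD 14.2: (0,-4) -> (14.2,-4) [heading=0, draw]
FD 2.8: (14.2,-4) -> (17,-4) [heading=0, draw]
RT 270: heading 0 -> 90
FD 13.4: (17,-4) -> (17,9.4) [heading=90, draw]
Final: pos=(17,9.4), heading=90, 3 segment(s) drawn

Answer: 17 9.4 90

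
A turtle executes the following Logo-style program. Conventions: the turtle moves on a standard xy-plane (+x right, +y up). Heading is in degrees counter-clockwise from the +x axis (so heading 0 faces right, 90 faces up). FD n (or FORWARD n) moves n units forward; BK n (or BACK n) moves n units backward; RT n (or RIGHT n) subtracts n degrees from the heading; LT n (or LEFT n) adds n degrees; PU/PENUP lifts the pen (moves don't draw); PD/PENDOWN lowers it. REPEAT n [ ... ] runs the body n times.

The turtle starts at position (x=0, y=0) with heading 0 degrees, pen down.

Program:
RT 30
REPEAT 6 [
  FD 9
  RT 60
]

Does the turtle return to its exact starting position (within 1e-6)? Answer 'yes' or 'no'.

Executing turtle program step by step:
Start: pos=(0,0), heading=0, pen down
RT 30: heading 0 -> 330
REPEAT 6 [
  -- iteration 1/6 --
  FD 9: (0,0) -> (7.794,-4.5) [heading=330, draw]
  RT 60: heading 330 -> 270
  -- iteration 2/6 --
  FD 9: (7.794,-4.5) -> (7.794,-13.5) [heading=270, draw]
  RT 60: heading 270 -> 210
  -- iteration 3/6 --
  FD 9: (7.794,-13.5) -> (0,-18) [heading=210, draw]
  RT 60: heading 210 -> 150
  -- iteration 4/6 --
  FD 9: (0,-18) -> (-7.794,-13.5) [heading=150, draw]
  RT 60: heading 150 -> 90
  -- iteration 5/6 --
  FD 9: (-7.794,-13.5) -> (-7.794,-4.5) [heading=90, draw]
  RT 60: heading 90 -> 30
  -- iteration 6/6 --
  FD 9: (-7.794,-4.5) -> (0,0) [heading=30, draw]
  RT 60: heading 30 -> 330
]
Final: pos=(0,0), heading=330, 6 segment(s) drawn

Start position: (0, 0)
Final position: (0, 0)
Distance = 0; < 1e-6 -> CLOSED

Answer: yes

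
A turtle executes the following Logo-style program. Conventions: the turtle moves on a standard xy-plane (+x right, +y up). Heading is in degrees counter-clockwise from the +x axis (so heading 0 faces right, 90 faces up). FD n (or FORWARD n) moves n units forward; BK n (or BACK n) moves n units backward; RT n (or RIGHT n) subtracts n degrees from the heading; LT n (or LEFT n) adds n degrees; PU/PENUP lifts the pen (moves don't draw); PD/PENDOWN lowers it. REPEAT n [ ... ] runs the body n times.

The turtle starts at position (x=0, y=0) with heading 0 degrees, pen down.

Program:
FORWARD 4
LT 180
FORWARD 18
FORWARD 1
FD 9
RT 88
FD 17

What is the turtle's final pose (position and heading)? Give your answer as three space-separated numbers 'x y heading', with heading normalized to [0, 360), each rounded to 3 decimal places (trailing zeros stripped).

Executing turtle program step by step:
Start: pos=(0,0), heading=0, pen down
FD 4: (0,0) -> (4,0) [heading=0, draw]
LT 180: heading 0 -> 180
FD 18: (4,0) -> (-14,0) [heading=180, draw]
FD 1: (-14,0) -> (-15,0) [heading=180, draw]
FD 9: (-15,0) -> (-24,0) [heading=180, draw]
RT 88: heading 180 -> 92
FD 17: (-24,0) -> (-24.593,16.99) [heading=92, draw]
Final: pos=(-24.593,16.99), heading=92, 5 segment(s) drawn

Answer: -24.593 16.99 92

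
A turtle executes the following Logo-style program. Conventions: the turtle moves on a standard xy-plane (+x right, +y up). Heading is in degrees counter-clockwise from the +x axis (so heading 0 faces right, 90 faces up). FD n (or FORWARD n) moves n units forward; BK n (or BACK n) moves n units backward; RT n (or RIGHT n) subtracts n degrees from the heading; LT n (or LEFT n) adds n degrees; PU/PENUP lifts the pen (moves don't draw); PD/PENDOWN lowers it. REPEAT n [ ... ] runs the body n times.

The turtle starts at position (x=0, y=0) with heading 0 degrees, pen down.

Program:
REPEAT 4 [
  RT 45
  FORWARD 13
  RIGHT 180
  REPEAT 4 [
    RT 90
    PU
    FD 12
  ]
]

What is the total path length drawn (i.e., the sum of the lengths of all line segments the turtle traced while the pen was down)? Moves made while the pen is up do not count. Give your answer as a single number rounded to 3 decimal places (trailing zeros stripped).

Answer: 13

Derivation:
Executing turtle program step by step:
Start: pos=(0,0), heading=0, pen down
REPEAT 4 [
  -- iteration 1/4 --
  RT 45: heading 0 -> 315
  FD 13: (0,0) -> (9.192,-9.192) [heading=315, draw]
  RT 180: heading 315 -> 135
  REPEAT 4 [
    -- iteration 1/4 --
    RT 90: heading 135 -> 45
    PU: pen up
    FD 12: (9.192,-9.192) -> (17.678,-0.707) [heading=45, move]
    -- iteration 2/4 --
    RT 90: heading 45 -> 315
    PU: pen up
    FD 12: (17.678,-0.707) -> (26.163,-9.192) [heading=315, move]
    -- iteration 3/4 --
    RT 90: heading 315 -> 225
    PU: pen up
    FD 12: (26.163,-9.192) -> (17.678,-17.678) [heading=225, move]
    -- iteration 4/4 --
    RT 90: heading 225 -> 135
    PU: pen up
    FD 12: (17.678,-17.678) -> (9.192,-9.192) [heading=135, move]
  ]
  -- iteration 2/4 --
  RT 45: heading 135 -> 90
  FD 13: (9.192,-9.192) -> (9.192,3.808) [heading=90, move]
  RT 180: heading 90 -> 270
  REPEAT 4 [
    -- iteration 1/4 --
    RT 90: heading 270 -> 180
    PU: pen up
    FD 12: (9.192,3.808) -> (-2.808,3.808) [heading=180, move]
    -- iteration 2/4 --
    RT 90: heading 180 -> 90
    PU: pen up
    FD 12: (-2.808,3.808) -> (-2.808,15.808) [heading=90, move]
    -- iteration 3/4 --
    RT 90: heading 90 -> 0
    PU: pen up
    FD 12: (-2.808,15.808) -> (9.192,15.808) [heading=0, move]
    -- iteration 4/4 --
    RT 90: heading 0 -> 270
    PU: pen up
    FD 12: (9.192,15.808) -> (9.192,3.808) [heading=270, move]
  ]
  -- iteration 3/4 --
  RT 45: heading 270 -> 225
  FD 13: (9.192,3.808) -> (0,-5.385) [heading=225, move]
  RT 180: heading 225 -> 45
  REPEAT 4 [
    -- iteration 1/4 --
    RT 90: heading 45 -> 315
    PU: pen up
    FD 12: (0,-5.385) -> (8.485,-13.87) [heading=315, move]
    -- iteration 2/4 --
    RT 90: heading 315 -> 225
    PU: pen up
    FD 12: (8.485,-13.87) -> (0,-22.355) [heading=225, move]
    -- iteration 3/4 --
    RT 90: heading 225 -> 135
    PU: pen up
    FD 12: (0,-22.355) -> (-8.485,-13.87) [heading=135, move]
    -- iteration 4/4 --
    RT 90: heading 135 -> 45
    PU: pen up
    FD 12: (-8.485,-13.87) -> (0,-5.385) [heading=45, move]
  ]
  -- iteration 4/4 --
  RT 45: heading 45 -> 0
  FD 13: (0,-5.385) -> (13,-5.385) [heading=0, move]
  RT 180: heading 0 -> 180
  REPEAT 4 [
    -- iteration 1/4 --
    RT 90: heading 180 -> 90
    PU: pen up
    FD 12: (13,-5.385) -> (13,6.615) [heading=90, move]
    -- iteration 2/4 --
    RT 90: heading 90 -> 0
    PU: pen up
    FD 12: (13,6.615) -> (25,6.615) [heading=0, move]
    -- iteration 3/4 --
    RT 90: heading 0 -> 270
    PU: pen up
    FD 12: (25,6.615) -> (25,-5.385) [heading=270, move]
    -- iteration 4/4 --
    RT 90: heading 270 -> 180
    PU: pen up
    FD 12: (25,-5.385) -> (13,-5.385) [heading=180, move]
  ]
]
Final: pos=(13,-5.385), heading=180, 1 segment(s) drawn

Segment lengths:
  seg 1: (0,0) -> (9.192,-9.192), length = 13
Total = 13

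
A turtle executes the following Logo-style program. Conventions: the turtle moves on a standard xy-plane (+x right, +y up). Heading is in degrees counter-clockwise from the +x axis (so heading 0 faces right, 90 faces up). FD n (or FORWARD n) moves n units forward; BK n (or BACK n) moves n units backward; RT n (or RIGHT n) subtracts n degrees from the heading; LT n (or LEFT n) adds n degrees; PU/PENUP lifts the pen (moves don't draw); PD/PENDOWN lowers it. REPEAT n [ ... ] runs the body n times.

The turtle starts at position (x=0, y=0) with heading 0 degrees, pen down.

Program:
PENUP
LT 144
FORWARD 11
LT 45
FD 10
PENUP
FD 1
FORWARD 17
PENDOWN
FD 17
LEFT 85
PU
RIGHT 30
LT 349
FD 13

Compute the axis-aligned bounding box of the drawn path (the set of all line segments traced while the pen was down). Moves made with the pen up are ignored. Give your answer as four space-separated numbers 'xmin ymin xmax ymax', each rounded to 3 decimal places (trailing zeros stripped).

Executing turtle program step by step:
Start: pos=(0,0), heading=0, pen down
PU: pen up
LT 144: heading 0 -> 144
FD 11: (0,0) -> (-8.899,6.466) [heading=144, move]
LT 45: heading 144 -> 189
FD 10: (-8.899,6.466) -> (-18.776,4.901) [heading=189, move]
PU: pen up
FD 1: (-18.776,4.901) -> (-19.764,4.745) [heading=189, move]
FD 17: (-19.764,4.745) -> (-36.554,2.085) [heading=189, move]
PD: pen down
FD 17: (-36.554,2.085) -> (-53.345,-0.574) [heading=189, draw]
LT 85: heading 189 -> 274
PU: pen up
RT 30: heading 274 -> 244
LT 349: heading 244 -> 233
FD 13: (-53.345,-0.574) -> (-61.169,-10.956) [heading=233, move]
Final: pos=(-61.169,-10.956), heading=233, 1 segment(s) drawn

Segment endpoints: x in {-53.345, -36.554}, y in {-0.574, 2.085}
xmin=-53.345, ymin=-0.574, xmax=-36.554, ymax=2.085

Answer: -53.345 -0.574 -36.554 2.085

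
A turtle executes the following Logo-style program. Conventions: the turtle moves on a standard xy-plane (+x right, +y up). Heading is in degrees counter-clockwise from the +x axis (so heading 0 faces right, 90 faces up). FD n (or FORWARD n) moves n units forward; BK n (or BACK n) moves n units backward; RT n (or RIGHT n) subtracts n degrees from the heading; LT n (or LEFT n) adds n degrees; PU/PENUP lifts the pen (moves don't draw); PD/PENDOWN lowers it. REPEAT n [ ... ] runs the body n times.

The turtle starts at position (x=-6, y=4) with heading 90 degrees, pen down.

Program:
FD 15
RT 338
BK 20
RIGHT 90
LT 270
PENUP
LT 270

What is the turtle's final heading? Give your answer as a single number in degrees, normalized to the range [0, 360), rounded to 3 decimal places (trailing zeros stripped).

Executing turtle program step by step:
Start: pos=(-6,4), heading=90, pen down
FD 15: (-6,4) -> (-6,19) [heading=90, draw]
RT 338: heading 90 -> 112
BK 20: (-6,19) -> (1.492,0.456) [heading=112, draw]
RT 90: heading 112 -> 22
LT 270: heading 22 -> 292
PU: pen up
LT 270: heading 292 -> 202
Final: pos=(1.492,0.456), heading=202, 2 segment(s) drawn

Answer: 202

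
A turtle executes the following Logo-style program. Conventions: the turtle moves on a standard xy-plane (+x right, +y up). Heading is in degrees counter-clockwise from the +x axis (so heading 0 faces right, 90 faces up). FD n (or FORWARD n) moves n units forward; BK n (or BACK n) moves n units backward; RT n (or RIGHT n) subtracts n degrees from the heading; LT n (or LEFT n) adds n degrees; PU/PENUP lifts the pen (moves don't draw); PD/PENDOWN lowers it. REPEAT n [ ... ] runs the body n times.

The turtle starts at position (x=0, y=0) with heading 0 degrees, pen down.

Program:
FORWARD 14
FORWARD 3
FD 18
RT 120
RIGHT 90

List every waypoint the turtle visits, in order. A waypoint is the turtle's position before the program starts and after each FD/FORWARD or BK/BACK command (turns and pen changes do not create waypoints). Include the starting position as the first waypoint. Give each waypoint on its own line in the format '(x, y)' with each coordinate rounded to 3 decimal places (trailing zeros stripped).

Executing turtle program step by step:
Start: pos=(0,0), heading=0, pen down
FD 14: (0,0) -> (14,0) [heading=0, draw]
FD 3: (14,0) -> (17,0) [heading=0, draw]
FD 18: (17,0) -> (35,0) [heading=0, draw]
RT 120: heading 0 -> 240
RT 90: heading 240 -> 150
Final: pos=(35,0), heading=150, 3 segment(s) drawn
Waypoints (4 total):
(0, 0)
(14, 0)
(17, 0)
(35, 0)

Answer: (0, 0)
(14, 0)
(17, 0)
(35, 0)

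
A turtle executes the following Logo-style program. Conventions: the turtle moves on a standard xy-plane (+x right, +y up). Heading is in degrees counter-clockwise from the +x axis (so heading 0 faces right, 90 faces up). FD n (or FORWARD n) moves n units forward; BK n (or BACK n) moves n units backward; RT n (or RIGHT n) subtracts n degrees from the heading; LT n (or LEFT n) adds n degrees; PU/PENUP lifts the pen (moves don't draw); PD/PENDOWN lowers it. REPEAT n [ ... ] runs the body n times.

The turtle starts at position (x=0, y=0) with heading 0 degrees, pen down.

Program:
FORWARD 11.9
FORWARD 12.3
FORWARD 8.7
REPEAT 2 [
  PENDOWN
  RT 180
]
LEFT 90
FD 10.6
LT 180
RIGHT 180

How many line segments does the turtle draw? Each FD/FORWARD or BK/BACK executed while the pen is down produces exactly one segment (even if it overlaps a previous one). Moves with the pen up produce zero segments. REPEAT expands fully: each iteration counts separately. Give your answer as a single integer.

Executing turtle program step by step:
Start: pos=(0,0), heading=0, pen down
FD 11.9: (0,0) -> (11.9,0) [heading=0, draw]
FD 12.3: (11.9,0) -> (24.2,0) [heading=0, draw]
FD 8.7: (24.2,0) -> (32.9,0) [heading=0, draw]
REPEAT 2 [
  -- iteration 1/2 --
  PD: pen down
  RT 180: heading 0 -> 180
  -- iteration 2/2 --
  PD: pen down
  RT 180: heading 180 -> 0
]
LT 90: heading 0 -> 90
FD 10.6: (32.9,0) -> (32.9,10.6) [heading=90, draw]
LT 180: heading 90 -> 270
RT 180: heading 270 -> 90
Final: pos=(32.9,10.6), heading=90, 4 segment(s) drawn
Segments drawn: 4

Answer: 4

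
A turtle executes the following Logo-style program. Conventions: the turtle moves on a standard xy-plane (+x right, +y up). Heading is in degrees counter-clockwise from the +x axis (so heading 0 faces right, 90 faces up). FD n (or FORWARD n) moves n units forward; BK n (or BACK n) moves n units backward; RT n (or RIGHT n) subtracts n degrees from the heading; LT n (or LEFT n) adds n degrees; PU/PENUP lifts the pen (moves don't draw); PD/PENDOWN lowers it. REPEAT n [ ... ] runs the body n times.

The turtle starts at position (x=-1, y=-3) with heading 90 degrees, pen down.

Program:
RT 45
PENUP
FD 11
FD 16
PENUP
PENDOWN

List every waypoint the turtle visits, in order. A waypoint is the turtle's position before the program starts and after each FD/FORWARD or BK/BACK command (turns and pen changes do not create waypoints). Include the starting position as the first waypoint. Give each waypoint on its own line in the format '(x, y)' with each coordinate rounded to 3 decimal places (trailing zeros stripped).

Answer: (-1, -3)
(6.778, 4.778)
(18.092, 16.092)

Derivation:
Executing turtle program step by step:
Start: pos=(-1,-3), heading=90, pen down
RT 45: heading 90 -> 45
PU: pen up
FD 11: (-1,-3) -> (6.778,4.778) [heading=45, move]
FD 16: (6.778,4.778) -> (18.092,16.092) [heading=45, move]
PU: pen up
PD: pen down
Final: pos=(18.092,16.092), heading=45, 0 segment(s) drawn
Waypoints (3 total):
(-1, -3)
(6.778, 4.778)
(18.092, 16.092)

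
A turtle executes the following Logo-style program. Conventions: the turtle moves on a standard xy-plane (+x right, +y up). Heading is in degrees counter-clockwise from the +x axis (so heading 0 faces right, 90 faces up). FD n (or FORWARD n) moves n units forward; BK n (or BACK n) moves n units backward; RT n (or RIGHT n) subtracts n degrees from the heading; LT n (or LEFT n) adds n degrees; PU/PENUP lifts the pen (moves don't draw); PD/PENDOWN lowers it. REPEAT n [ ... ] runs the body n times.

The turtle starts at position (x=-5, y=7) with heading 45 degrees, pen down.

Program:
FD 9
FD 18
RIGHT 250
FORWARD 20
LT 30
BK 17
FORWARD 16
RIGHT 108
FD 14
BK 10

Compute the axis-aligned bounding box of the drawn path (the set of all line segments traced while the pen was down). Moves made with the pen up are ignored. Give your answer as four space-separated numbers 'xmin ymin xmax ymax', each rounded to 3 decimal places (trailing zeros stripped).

Answer: -5 7 14.092 48.273

Derivation:
Executing turtle program step by step:
Start: pos=(-5,7), heading=45, pen down
FD 9: (-5,7) -> (1.364,13.364) [heading=45, draw]
FD 18: (1.364,13.364) -> (14.092,26.092) [heading=45, draw]
RT 250: heading 45 -> 155
FD 20: (14.092,26.092) -> (-4.034,34.544) [heading=155, draw]
LT 30: heading 155 -> 185
BK 17: (-4.034,34.544) -> (12.901,36.026) [heading=185, draw]
FD 16: (12.901,36.026) -> (-3.038,34.631) [heading=185, draw]
RT 108: heading 185 -> 77
FD 14: (-3.038,34.631) -> (0.111,48.273) [heading=77, draw]
BK 10: (0.111,48.273) -> (-2.138,38.529) [heading=77, draw]
Final: pos=(-2.138,38.529), heading=77, 7 segment(s) drawn

Segment endpoints: x in {-5, -4.034, -3.038, -2.138, 0.111, 1.364, 12.901, 14.092}, y in {7, 13.364, 26.092, 34.544, 34.631, 36.026, 38.529, 48.273}
xmin=-5, ymin=7, xmax=14.092, ymax=48.273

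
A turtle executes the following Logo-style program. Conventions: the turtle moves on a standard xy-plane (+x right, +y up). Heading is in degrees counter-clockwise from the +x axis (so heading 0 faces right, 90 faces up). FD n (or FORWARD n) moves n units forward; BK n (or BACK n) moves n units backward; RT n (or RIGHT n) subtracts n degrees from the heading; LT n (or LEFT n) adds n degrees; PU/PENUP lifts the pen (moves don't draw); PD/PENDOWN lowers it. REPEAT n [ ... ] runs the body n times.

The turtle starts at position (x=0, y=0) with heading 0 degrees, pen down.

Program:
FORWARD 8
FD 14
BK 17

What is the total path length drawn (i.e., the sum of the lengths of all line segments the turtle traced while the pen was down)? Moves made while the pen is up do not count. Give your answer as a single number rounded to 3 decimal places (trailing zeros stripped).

Executing turtle program step by step:
Start: pos=(0,0), heading=0, pen down
FD 8: (0,0) -> (8,0) [heading=0, draw]
FD 14: (8,0) -> (22,0) [heading=0, draw]
BK 17: (22,0) -> (5,0) [heading=0, draw]
Final: pos=(5,0), heading=0, 3 segment(s) drawn

Segment lengths:
  seg 1: (0,0) -> (8,0), length = 8
  seg 2: (8,0) -> (22,0), length = 14
  seg 3: (22,0) -> (5,0), length = 17
Total = 39

Answer: 39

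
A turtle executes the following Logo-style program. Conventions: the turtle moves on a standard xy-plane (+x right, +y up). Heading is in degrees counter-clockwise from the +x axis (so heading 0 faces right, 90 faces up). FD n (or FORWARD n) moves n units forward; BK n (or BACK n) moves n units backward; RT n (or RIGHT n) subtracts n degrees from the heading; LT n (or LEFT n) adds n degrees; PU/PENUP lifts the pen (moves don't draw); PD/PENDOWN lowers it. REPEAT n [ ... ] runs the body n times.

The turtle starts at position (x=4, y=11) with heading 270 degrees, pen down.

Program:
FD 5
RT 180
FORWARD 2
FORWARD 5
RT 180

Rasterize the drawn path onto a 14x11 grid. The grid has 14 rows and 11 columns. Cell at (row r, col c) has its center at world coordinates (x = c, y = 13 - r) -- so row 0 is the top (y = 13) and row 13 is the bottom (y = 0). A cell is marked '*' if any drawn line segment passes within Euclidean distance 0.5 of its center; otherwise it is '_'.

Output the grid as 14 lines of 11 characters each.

Segment 0: (4,11) -> (4,6)
Segment 1: (4,6) -> (4,8)
Segment 2: (4,8) -> (4,13)

Answer: ____*______
____*______
____*______
____*______
____*______
____*______
____*______
____*______
___________
___________
___________
___________
___________
___________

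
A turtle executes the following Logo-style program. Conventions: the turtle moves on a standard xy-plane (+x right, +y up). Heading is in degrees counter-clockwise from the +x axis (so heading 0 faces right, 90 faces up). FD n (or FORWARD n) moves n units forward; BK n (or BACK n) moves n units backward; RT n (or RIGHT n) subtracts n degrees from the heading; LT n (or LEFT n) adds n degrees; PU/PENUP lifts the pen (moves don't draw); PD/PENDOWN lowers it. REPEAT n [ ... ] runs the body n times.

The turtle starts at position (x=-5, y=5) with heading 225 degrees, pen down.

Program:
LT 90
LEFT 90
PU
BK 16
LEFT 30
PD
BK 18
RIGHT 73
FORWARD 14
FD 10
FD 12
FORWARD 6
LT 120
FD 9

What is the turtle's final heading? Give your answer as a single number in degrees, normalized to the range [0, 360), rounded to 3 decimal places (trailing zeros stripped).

Answer: 122

Derivation:
Executing turtle program step by step:
Start: pos=(-5,5), heading=225, pen down
LT 90: heading 225 -> 315
LT 90: heading 315 -> 45
PU: pen up
BK 16: (-5,5) -> (-16.314,-6.314) [heading=45, move]
LT 30: heading 45 -> 75
PD: pen down
BK 18: (-16.314,-6.314) -> (-20.972,-23.7) [heading=75, draw]
RT 73: heading 75 -> 2
FD 14: (-20.972,-23.7) -> (-6.981,-23.212) [heading=2, draw]
FD 10: (-6.981,-23.212) -> (3.013,-22.863) [heading=2, draw]
FD 12: (3.013,-22.863) -> (15.006,-22.444) [heading=2, draw]
FD 6: (15.006,-22.444) -> (21.002,-22.235) [heading=2, draw]
LT 120: heading 2 -> 122
FD 9: (21.002,-22.235) -> (16.233,-14.602) [heading=122, draw]
Final: pos=(16.233,-14.602), heading=122, 6 segment(s) drawn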